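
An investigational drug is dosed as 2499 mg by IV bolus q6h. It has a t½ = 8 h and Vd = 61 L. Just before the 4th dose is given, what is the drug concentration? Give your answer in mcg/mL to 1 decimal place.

47.5 mcg/mL

f = (1/2)^(τ/t½) = (1/2)^(6/8) ≈ 0.5946.
C₀ = D/Vd = 2499/61 ≈ 40.967 mcg/mL.
Before the 4th dose, 3 doses have been given. Superposition: Cmin = C₀·(f + f² + … + f^3).
≈ 40.967 × (0.5946 + 0.3535 + 0.2102) ≈ 40.967 × 1.1583 ≈ 47.452 mcg/mL.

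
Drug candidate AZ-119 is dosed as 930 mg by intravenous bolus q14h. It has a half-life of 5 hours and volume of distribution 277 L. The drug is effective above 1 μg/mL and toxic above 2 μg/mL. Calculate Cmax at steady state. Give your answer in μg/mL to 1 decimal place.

Over one 14-h interval, 14/5 ≈ 2.8 half-lives elapse, leaving f ≈ 0.1436 of each dose.
Accumulation ratio R = 1/(1 − f) ≈ 1/0.8564 ≈ 1.1677.
Each bolus raises the concentration by D/Vd = 930/277 ≈ 3.357 μg/mL.
Cmax,ss = C₀/(1 − f) ≈ 3.357/0.8564 ≈ 3.920 μg/mL.
Peak 3.9 μg/mL vs MTC 2 μg/mL: exceeds toxic threshold.

3.9 μg/mL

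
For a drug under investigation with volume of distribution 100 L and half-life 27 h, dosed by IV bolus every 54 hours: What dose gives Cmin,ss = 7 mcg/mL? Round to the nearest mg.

2100 mg

τ/t½ = 54/27 ≈ 2, so f = (1/2)^(54/27) ≈ 0.250000.
Cmin,ss = (D/Vd)·f/(1−f), so D = Cmin,ss·Vd·(1−f)/f.
D = 7 × 100 × (1−f)/f ≈ 7 × 100 × 3.00000 ≈ 2100.00 mg.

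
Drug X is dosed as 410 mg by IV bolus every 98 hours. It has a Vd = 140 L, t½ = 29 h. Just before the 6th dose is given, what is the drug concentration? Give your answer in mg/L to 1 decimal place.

0.3 mg/L

f = (1/2)^(τ/t½) = (1/2)^(98/29) ≈ 0.0961.
C₀ = D/Vd = 410/140 ≈ 2.929 mg/L.
Before the 6th dose, 5 doses have been given. Superposition: Cmin = C₀·(f + f² + … + f^5).
≈ 2.929 × (0.0961 + 0.0092 + 0.0009 + 0.0001 + 0.0000) ≈ 2.929 × 0.1063 ≈ 0.311 mg/L.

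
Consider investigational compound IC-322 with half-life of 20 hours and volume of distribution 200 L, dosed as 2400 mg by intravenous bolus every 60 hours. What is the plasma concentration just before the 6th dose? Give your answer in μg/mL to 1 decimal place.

f = (1/2)^(τ/t½) = (1/2)^(60/20) ≈ 0.1250.
C₀ = D/Vd = 2400/200 ≈ 12.000 μg/mL.
Before the 6th dose, 5 doses have been given. Superposition: Cmin = C₀·(f + f² + … + f^5).
≈ 12.000 × (0.1250 + 0.0156 + 0.0020 + 0.0002 + 0.0000) ≈ 12.000 × 0.1428 ≈ 1.714 μg/mL.

1.7 μg/mL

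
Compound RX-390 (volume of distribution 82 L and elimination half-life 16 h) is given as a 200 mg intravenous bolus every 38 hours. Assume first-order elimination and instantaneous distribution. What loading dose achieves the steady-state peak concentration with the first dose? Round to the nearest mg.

f = (1/2)^(38/16) ≈ 0.192776; accumulation ratio R = 1/(1−f) ≈ 1.23881.
Loading dose to hit Cmax,ss on first dose: D_load = D_maint·R ≈ 200 × 1.23881 ≈ 247.76 mg.

248 mg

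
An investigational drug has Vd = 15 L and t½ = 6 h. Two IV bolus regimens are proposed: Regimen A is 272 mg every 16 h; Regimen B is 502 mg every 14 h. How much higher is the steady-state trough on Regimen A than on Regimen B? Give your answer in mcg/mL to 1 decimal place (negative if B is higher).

-4.9 mcg/mL

Regimen A: f = (1/2)^(16/6) ≈ 0.1575; Cmin,ss = (272/15)·f/(1−f) ≈ 3.390 mcg/mL.
Regimen B: f = (1/2)^(14/6) ≈ 0.1984; Cmin,ss = (502/15)·f/(1−f) ≈ 8.283 mcg/mL.
Difference ≈ 3.390 − 8.283 ≈ -4.893 mcg/mL.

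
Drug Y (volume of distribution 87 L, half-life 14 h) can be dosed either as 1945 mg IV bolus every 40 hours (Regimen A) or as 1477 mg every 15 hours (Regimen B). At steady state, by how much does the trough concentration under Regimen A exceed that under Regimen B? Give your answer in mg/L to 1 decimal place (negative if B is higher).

-11.8 mg/L

Regimen A: f = (1/2)^(40/14) ≈ 0.1380; Cmin,ss = (1945/87)·f/(1−f) ≈ 3.579 mg/L.
Regimen B: f = (1/2)^(15/14) ≈ 0.4758; Cmin,ss = (1477/87)·f/(1−f) ≈ 15.410 mg/L.
Difference ≈ 3.579 − 15.410 ≈ -11.831 mg/L.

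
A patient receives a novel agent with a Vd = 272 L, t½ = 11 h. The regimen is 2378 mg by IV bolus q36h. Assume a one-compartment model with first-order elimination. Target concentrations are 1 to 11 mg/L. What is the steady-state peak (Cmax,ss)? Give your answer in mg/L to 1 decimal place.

k = ln2/t½ = ln2/11 ≈ 0.063013 h⁻¹; fraction remaining f = e^(−kτ) = e^(−0.063013×36) ≈ 0.1035.
At steady state, accumulation factor R = 1/(1 − e^(−kτ)) ≈ 1.1154.
Each bolus raises the concentration by D/Vd = 2378/272 ≈ 8.743 mg/L.
Steady-state peak Cmax,ss = C₀·R ≈ 8.743 × 1.1154 ≈ 9.752 mg/L.
Peak 9.8 mg/L vs MTC 11 mg/L: below toxic threshold.

9.8 mg/L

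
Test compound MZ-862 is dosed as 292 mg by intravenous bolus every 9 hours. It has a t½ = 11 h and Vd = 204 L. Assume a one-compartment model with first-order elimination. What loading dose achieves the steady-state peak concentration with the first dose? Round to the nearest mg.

f = (1/2)^(9/11) ≈ 0.567156; accumulation ratio R = 1/(1−f) ≈ 2.31030.
Loading dose to hit Cmax,ss on first dose: D_load = D_maint·R ≈ 292 × 2.31030 ≈ 674.61 mg.

675 mg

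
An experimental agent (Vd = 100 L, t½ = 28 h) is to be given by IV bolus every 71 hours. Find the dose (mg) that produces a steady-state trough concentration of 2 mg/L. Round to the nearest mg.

τ/t½ = 71/28 ≈ 2.5357, so f = (1/2)^(71/28) ≈ 0.172454.
Cmin,ss = (D/Vd)·f/(1−f), so D = Cmin,ss·Vd·(1−f)/f.
D = 2 × 100 × (1−f)/f ≈ 2 × 100 × 4.79865 ≈ 959.73 mg.

960 mg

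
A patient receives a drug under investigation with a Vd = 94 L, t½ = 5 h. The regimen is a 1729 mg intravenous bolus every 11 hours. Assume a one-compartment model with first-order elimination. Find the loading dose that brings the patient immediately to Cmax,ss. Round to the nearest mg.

2210 mg

f = (1/2)^(11/5) ≈ 0.217638; accumulation ratio R = 1/(1−f) ≈ 1.27818.
Loading dose to hit Cmax,ss on first dose: D_load = D_maint·R ≈ 1729 × 1.27818 ≈ 2209.97 mg.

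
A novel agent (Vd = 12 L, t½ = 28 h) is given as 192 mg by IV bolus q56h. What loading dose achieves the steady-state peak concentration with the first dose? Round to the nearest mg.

256 mg

f = (1/2)^(56/28) ≈ 0.250000; accumulation ratio R = 1/(1−f) ≈ 1.33333.
Loading dose to hit Cmax,ss on first dose: D_load = D_maint·R ≈ 192 × 1.33333 ≈ 256.00 mg.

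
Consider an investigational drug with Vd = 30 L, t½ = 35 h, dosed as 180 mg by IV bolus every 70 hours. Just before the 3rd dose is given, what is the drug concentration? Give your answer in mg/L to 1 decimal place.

1.9 mg/L

f = (1/2)^(τ/t½) = (1/2)^(70/35) ≈ 0.2500.
C₀ = D/Vd = 180/30 ≈ 6.000 mg/L.
Before the 3rd dose, 2 doses have been given. Superposition: Cmin = C₀·(f + f²).
≈ 6.000 × (0.2500 + 0.0625) ≈ 6.000 × 0.3125 ≈ 1.875 mg/L.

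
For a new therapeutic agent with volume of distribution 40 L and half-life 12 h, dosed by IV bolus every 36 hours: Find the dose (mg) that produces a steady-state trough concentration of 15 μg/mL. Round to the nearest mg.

4200 mg

τ/t½ = 36/12 ≈ 3, so f = (1/2)^(36/12) ≈ 0.125000.
Cmin,ss = (D/Vd)·f/(1−f), so D = Cmin,ss·Vd·(1−f)/f.
D = 15 × 40 × (1−f)/f ≈ 15 × 40 × 7.00000 ≈ 4200.00 mg.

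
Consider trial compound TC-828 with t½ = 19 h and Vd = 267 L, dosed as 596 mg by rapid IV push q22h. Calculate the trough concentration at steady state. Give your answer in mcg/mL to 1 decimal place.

1.8 mcg/mL

Over one 22-h interval, 22/19 ≈ 1.1579 half-lives elapse, leaving f ≈ 0.4482 of each dose.
At steady state, accumulation factor R = 1/(1 − e^(−kτ)) ≈ 1.8123.
Each bolus raises the concentration by D/Vd = 596/267 ≈ 2.232 mcg/mL.
Cmax,ss = C₀/(1 − f) ≈ 2.232/0.5518 ≈ 4.045 mcg/mL.
Steady-state trough Cmin,ss = Cmax,ss·f ≈ 4.045 × 0.4482 ≈ 1.813 mcg/mL.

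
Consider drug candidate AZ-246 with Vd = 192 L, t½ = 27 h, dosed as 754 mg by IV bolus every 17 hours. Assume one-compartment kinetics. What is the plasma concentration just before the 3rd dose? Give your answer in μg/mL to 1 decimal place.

4.2 μg/mL

f = (1/2)^(τ/t½) = (1/2)^(17/27) ≈ 0.6463.
C₀ = D/Vd = 754/192 ≈ 3.927 μg/mL.
Before the 3rd dose, 2 doses have been given. Superposition: Cmin = C₀·(f + f²).
≈ 3.927 × (0.6463 + 0.4177) ≈ 3.927 × 1.0640 ≈ 4.178 μg/mL.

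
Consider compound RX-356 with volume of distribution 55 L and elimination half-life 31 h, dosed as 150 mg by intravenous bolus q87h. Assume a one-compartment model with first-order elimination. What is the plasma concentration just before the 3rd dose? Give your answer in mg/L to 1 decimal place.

0.4 mg/L

f = (1/2)^(τ/t½) = (1/2)^(87/31) ≈ 0.1429.
C₀ = D/Vd = 150/55 ≈ 2.727 mg/L.
Before the 3rd dose, 2 doses have been given. Superposition: Cmin = C₀·(f + f²).
≈ 2.727 × (0.1429 + 0.0204) ≈ 2.727 × 0.1633 ≈ 0.445 mg/L.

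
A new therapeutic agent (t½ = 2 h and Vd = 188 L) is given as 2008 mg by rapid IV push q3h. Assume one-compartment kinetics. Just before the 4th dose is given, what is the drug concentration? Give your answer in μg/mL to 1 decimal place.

f = (1/2)^(τ/t½) = (1/2)^(3/2) ≈ 0.3536.
C₀ = D/Vd = 2008/188 ≈ 10.681 μg/mL.
Before the 4th dose, 3 doses have been given. Superposition: Cmin = C₀·(f + f² + … + f^3).
≈ 10.681 × (0.3536 + 0.1250 + 0.0442) ≈ 10.681 × 0.5228 ≈ 5.584 μg/mL.

5.6 μg/mL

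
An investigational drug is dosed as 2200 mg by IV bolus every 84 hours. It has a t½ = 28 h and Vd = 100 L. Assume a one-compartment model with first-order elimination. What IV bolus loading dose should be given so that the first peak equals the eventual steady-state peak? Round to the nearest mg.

2514 mg

f = (1/2)^(84/28) ≈ 0.125000; accumulation ratio R = 1/(1−f) ≈ 1.14286.
Loading dose to hit Cmax,ss on first dose: D_load = D_maint·R ≈ 2200 × 1.14286 ≈ 2514.29 mg.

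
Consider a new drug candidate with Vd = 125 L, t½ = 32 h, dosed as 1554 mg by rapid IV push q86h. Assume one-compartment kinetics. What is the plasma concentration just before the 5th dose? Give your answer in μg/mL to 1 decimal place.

2.3 μg/mL

f = (1/2)^(τ/t½) = (1/2)^(86/32) ≈ 0.1552.
C₀ = D/Vd = 1554/125 ≈ 12.432 μg/mL.
Before the 5th dose, 4 doses have been given. Superposition: Cmin = C₀·(f + f² + … + f^4).
≈ 12.432 × (0.1552 + 0.0241 + 0.0037 + 0.0006) ≈ 12.432 × 0.1836 ≈ 2.283 μg/mL.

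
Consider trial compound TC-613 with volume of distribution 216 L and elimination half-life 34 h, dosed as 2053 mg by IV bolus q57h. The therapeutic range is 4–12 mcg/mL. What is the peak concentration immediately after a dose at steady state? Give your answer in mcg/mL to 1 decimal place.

k = ln2/t½ = ln2/34 ≈ 0.020387 h⁻¹; fraction remaining f = e^(−kτ) = e^(−0.020387×57) ≈ 0.3128.
Accumulation ratio R = 1/(1 − f) ≈ 1/0.6872 ≈ 1.4552.
Single-dose peak C₀ = D/Vd = 2053/216 ≈ 9.505 mcg/mL.
Steady-state peak Cmax,ss = C₀·R ≈ 9.505 × 1.4552 ≈ 13.832 mcg/mL.
Peak 13.8 mcg/mL vs MTC 12 mcg/mL: exceeds toxic threshold.

13.8 mcg/mL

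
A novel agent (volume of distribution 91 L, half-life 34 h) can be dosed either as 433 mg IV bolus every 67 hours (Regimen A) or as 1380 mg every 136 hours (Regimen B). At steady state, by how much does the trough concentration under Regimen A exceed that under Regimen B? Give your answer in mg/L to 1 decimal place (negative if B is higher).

Regimen A: f = (1/2)^(67/34) ≈ 0.2551; Cmin,ss = (433/91)·f/(1−f) ≈ 1.630 mg/L.
Regimen B: f = (1/2)^(136/34) ≈ 0.0625; Cmin,ss = (1380/91)·f/(1−f) ≈ 1.011 mg/L.
Difference ≈ 1.630 − 1.011 ≈ 0.619 mg/L.

0.6 mg/L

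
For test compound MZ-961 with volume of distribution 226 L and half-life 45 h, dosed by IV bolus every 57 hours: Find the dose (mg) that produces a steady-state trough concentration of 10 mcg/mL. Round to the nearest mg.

τ/t½ = 57/45 ≈ 1.2667, so f = (1/2)^(57/45) ≈ 0.415619.
Cmin,ss = (D/Vd)·f/(1−f), so D = Cmin,ss·Vd·(1−f)/f.
D = 10 × 226 × (1−f)/f ≈ 10 × 226 × 1.40605 ≈ 3177.67 mg.

3178 mg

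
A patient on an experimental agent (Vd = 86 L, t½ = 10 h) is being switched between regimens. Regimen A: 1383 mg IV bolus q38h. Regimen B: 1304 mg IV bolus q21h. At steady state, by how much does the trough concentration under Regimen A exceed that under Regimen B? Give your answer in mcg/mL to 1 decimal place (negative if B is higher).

-3.4 mcg/mL

Regimen A: f = (1/2)^(38/10) ≈ 0.0718; Cmin,ss = (1383/86)·f/(1−f) ≈ 1.244 mcg/mL.
Regimen B: f = (1/2)^(21/10) ≈ 0.2333; Cmin,ss = (1304/86)·f/(1−f) ≈ 4.614 mcg/mL.
Difference ≈ 1.244 − 4.614 ≈ -3.370 mcg/mL.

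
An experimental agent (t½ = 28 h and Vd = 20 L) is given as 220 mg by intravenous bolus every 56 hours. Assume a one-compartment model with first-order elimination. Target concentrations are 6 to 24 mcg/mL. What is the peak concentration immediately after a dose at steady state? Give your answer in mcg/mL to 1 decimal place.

14.7 mcg/mL

τ = 56 h = 2 half-lives, so f = (1/2)^2 = 0.25.
Accumulation ratio R = 1/(1 − f) = 1/0.75 = 4/3.
Single-dose peak C₀ = D/Vd = 220/20 = 11 mcg/mL.
Steady-state peak Cmax,ss = C₀·R = 11 × 4/3 ≈ 14.667 mcg/mL.
Peak 14.7 mcg/mL vs MTC 24 mcg/mL: below toxic threshold.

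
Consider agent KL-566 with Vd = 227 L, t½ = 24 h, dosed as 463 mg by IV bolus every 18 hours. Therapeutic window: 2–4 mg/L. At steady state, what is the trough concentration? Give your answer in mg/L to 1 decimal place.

k = ln2/t½ = ln2/24 ≈ 0.028881 h⁻¹; fraction remaining f = e^(−kτ) = e^(−0.028881×18) ≈ 0.5946.
At steady state, accumulation factor R = 1/(1 − e^(−kτ)) ≈ 2.4667.
Single-dose peak C₀ = D/Vd = 463/227 ≈ 2.040 mg/L.
Steady-state peak Cmax,ss = C₀·R ≈ 2.040 × 2.4667 ≈ 5.032 mg/L.
One interval later, Cmin,ss = Cmax,ss·e^(−kτ) ≈ 5.032 × 0.5946 ≈ 2.992 mg/L.
Trough 3.0 mg/L vs MEC 2 mg/L: adequate.

3.0 mg/L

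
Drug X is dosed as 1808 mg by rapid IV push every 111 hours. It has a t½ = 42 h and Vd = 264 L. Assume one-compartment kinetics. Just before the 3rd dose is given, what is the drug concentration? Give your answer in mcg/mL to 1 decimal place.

f = (1/2)^(τ/t½) = (1/2)^(111/42) ≈ 0.1601.
C₀ = D/Vd = 1808/264 ≈ 6.848 mcg/mL.
Before the 3rd dose, 2 doses have been given. Superposition: Cmin = C₀·(f + f²).
≈ 6.848 × (0.1601 + 0.0256) ≈ 6.848 × 0.1857 ≈ 1.272 mcg/mL.

1.3 mcg/mL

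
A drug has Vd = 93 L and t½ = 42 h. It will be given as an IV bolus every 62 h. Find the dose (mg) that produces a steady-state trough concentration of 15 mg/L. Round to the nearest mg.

2486 mg

τ/t½ = 62/42 ≈ 1.4762, so f = (1/2)^(62/42) ≈ 0.359437.
Cmin,ss = (D/Vd)·f/(1−f), so D = Cmin,ss·Vd·(1−f)/f.
D = 15 × 93 × (1−f)/f ≈ 15 × 93 × 1.78213 ≈ 2486.07 mg.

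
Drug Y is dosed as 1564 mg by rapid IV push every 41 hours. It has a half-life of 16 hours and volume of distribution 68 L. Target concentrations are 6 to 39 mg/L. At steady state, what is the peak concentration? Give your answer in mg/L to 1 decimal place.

27.7 mg/L

τ/t½ = 41/16 ≈ 2.5625, so fraction remaining f = (1/2)^(41/16) ≈ 0.1693.
At steady state, accumulation factor R = 1/(1 − e^(−kτ)) ≈ 1.2038.
Each bolus raises the concentration by D/Vd = 1564/68 ≈ 23.000 mg/L.
Steady-state peak Cmax,ss = C₀·R ≈ 23.000 × 1.2038 ≈ 27.687 mg/L.
Peak 27.7 mg/L vs MTC 39 mg/L: below toxic threshold.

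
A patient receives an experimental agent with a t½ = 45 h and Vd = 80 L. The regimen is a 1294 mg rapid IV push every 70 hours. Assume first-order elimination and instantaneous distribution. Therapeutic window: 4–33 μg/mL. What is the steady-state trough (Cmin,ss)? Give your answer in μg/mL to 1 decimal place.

8.3 μg/mL

Over one 70-h interval, 70/45 ≈ 1.5556 half-lives elapse, leaving f ≈ 0.3402 of each dose.
Single-dose peak C₀ = D/Vd = 1294/80 ≈ 16.175 μg/mL.
Steady-state trough Cmin,ss = C₀·f/(1−f) ≈ 16.175 × 0.3402/0.6598 ≈ 8.340 μg/mL.
Trough 8.3 μg/mL vs MEC 4 μg/mL: adequate.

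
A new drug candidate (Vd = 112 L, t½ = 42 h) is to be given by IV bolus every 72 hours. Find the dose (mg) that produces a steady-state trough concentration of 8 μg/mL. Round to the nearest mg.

2044 mg

τ/t½ = 72/42 ≈ 1.7143, so f = (1/2)^(72/42) ≈ 0.304753.
Cmin,ss = (D/Vd)·f/(1−f), so D = Cmin,ss·Vd·(1−f)/f.
D = 8 × 112 × (1−f)/f ≈ 8 × 112 × 2.28135 ≈ 2044.09 mg.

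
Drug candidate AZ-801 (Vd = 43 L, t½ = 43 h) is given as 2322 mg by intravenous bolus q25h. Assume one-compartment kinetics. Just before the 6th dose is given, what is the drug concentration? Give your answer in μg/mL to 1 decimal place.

f = (1/2)^(τ/t½) = (1/2)^(25/43) ≈ 0.6683.
C₀ = D/Vd = 2322/43 ≈ 54.000 μg/mL.
Before the 6th dose, 5 doses have been given. Superposition: Cmin = C₀·(f + f² + … + f^5).
≈ 54.000 × (0.6683 + 0.4466 + 0.2985 + 0.1995 + 0.1333) ≈ 54.000 × 1.7462 ≈ 94.295 μg/mL.

94.3 μg/mL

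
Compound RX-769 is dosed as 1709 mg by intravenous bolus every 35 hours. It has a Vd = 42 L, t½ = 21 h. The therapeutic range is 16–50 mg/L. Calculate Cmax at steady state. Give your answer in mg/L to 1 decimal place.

Over one 35-h interval, 35/21 ≈ 1.6667 half-lives elapse, leaving f ≈ 0.3150 of each dose.
At steady state, accumulation factor R = 1/(1 − e^(−kτ)) ≈ 1.4599.
Single-dose peak C₀ = D/Vd = 1709/42 ≈ 40.690 mg/L.
Steady-state peak Cmax,ss = C₀·R ≈ 40.690 × 1.4599 ≈ 59.403 mg/L.
Peak 59.4 mg/L vs MTC 50 mg/L: exceeds toxic threshold.

59.4 mg/L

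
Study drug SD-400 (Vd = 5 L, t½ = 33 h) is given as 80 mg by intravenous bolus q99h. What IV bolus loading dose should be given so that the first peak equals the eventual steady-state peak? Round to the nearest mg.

91 mg

f = (1/2)^(99/33) ≈ 0.125000; accumulation ratio R = 1/(1−f) ≈ 1.14286.
Loading dose to hit Cmax,ss on first dose: D_load = D_maint·R ≈ 80 × 1.14286 ≈ 91.43 mg.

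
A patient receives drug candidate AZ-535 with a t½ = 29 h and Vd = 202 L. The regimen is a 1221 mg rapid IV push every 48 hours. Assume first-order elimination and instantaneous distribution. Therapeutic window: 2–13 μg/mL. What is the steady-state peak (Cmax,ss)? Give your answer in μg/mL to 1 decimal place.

k = ln2/t½ = ln2/29 ≈ 0.023902 h⁻¹; fraction remaining f = e^(−kτ) = e^(−0.023902×48) ≈ 0.3175.
At steady state, accumulation factor R = 1/(1 − e^(−kτ)) ≈ 1.4652.
Single-dose peak C₀ = D/Vd = 1221/202 ≈ 6.045 μg/mL.
Steady-state peak Cmax,ss = C₀·R ≈ 6.045 × 1.4652 ≈ 8.857 μg/mL.
Peak 8.9 μg/mL vs MTC 13 μg/mL: below toxic threshold.

8.9 μg/mL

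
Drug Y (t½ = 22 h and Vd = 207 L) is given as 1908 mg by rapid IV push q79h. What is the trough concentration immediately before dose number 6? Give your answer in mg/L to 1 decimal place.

f = (1/2)^(τ/t½) = (1/2)^(79/22) ≈ 0.0830.
C₀ = D/Vd = 1908/207 ≈ 9.217 mg/L.
Before the 6th dose, 5 doses have been given. Superposition: Cmin = C₀·(f + f² + … + f^5).
≈ 9.217 × (0.0830 + 0.0069 + 0.0006 + 0.0000 + 0.0000) ≈ 9.217 × 0.0905 ≈ 0.834 mg/L.

0.8 mg/L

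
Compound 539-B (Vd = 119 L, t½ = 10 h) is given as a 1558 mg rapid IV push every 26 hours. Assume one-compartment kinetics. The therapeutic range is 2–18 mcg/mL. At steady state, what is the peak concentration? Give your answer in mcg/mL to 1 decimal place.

15.7 mcg/mL

Over one 26-h interval, 26/10 ≈ 2.6 half-lives elapse, leaving f ≈ 0.1649 of each dose.
At steady state, accumulation factor R = 1/(1 − e^(−kτ)) ≈ 1.1975.
Single-dose peak C₀ = D/Vd = 1558/119 ≈ 13.092 mcg/mL.
Steady-state peak Cmax,ss = C₀·R ≈ 13.092 × 1.1975 ≈ 15.678 mcg/mL.
Peak 15.7 mcg/mL vs MTC 18 mcg/mL: below toxic threshold.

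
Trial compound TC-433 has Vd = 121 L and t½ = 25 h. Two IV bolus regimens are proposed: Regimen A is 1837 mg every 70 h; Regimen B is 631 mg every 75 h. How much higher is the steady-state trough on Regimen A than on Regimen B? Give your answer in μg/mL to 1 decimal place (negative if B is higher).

1.8 μg/mL

Regimen A: f = (1/2)^(70/25) ≈ 0.1436; Cmin,ss = (1837/121)·f/(1−f) ≈ 2.546 μg/mL.
Regimen B: f = (1/2)^(75/25) ≈ 0.1250; Cmin,ss = (631/121)·f/(1−f) ≈ 0.745 μg/mL.
Difference ≈ 2.546 − 0.745 ≈ 1.801 μg/mL.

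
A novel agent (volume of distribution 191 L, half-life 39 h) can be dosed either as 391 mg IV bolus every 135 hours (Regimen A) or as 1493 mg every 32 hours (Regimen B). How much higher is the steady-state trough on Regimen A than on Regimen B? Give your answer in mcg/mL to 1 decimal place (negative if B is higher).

-10.0 mcg/mL

Regimen A: f = (1/2)^(135/39) ≈ 0.0908; Cmin,ss = (391/191)·f/(1−f) ≈ 0.204 mcg/mL.
Regimen B: f = (1/2)^(32/39) ≈ 0.5662; Cmin,ss = (1493/191)·f/(1−f) ≈ 10.203 mcg/mL.
Difference ≈ 0.204 − 10.203 ≈ -9.999 mcg/mL.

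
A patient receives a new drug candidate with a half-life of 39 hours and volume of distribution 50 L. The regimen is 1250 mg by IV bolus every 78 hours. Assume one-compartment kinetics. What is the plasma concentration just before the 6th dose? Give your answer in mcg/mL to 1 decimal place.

f = (1/2)^(τ/t½) = (1/2)^(78/39) ≈ 0.2500.
C₀ = D/Vd = 1250/50 ≈ 25.000 mcg/mL.
Before the 6th dose, 5 doses have been given. Superposition: Cmin = C₀·(f + f² + … + f^5).
≈ 25.000 × (0.2500 + 0.0625 + 0.0156 + 0.0039 + 0.0010) ≈ 25.000 × 0.3330 ≈ 8.325 mcg/mL.

8.3 mcg/mL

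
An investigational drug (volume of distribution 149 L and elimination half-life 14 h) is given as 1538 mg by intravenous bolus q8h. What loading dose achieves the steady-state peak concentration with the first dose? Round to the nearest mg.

4703 mg

f = (1/2)^(8/14) ≈ 0.672950; accumulation ratio R = 1/(1−f) ≈ 3.05764.
Loading dose to hit Cmax,ss on first dose: D_load = D_maint·R ≈ 1538 × 3.05764 ≈ 4702.65 mg.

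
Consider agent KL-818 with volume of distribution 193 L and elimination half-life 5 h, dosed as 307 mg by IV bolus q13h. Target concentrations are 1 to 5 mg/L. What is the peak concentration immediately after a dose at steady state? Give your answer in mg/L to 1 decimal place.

k = ln2/t½ = ln2/5 ≈ 0.138629 h⁻¹; fraction remaining f = e^(−kτ) = e^(−0.138629×13) ≈ 0.1649.
At steady state, accumulation factor R = 1/(1 − e^(−kτ)) ≈ 1.1975.
Single-dose peak C₀ = D/Vd = 307/193 ≈ 1.591 mg/L.
Steady-state peak Cmax,ss = C₀·R ≈ 1.591 × 1.1975 ≈ 1.905 mg/L.
Peak 1.9 mg/L vs MTC 5 mg/L: below toxic threshold.

1.9 mg/L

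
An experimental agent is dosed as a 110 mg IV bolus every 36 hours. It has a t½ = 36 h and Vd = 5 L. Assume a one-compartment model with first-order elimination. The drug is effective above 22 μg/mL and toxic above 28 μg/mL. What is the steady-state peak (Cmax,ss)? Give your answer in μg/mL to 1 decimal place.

τ = 36 h = 1 half-life, so f = (1/2)^1 = 0.5.
Accumulation ratio R = 1/(1 − f) = 1/0.5 = 2/1.
Single-dose peak C₀ = D/Vd = 110/5 = 22 μg/mL.
Steady-state peak Cmax,ss = C₀·R = 22 × 2/1 ≈ 44.000 μg/mL.
Peak 44.0 μg/mL vs MTC 28 μg/mL: exceeds toxic threshold.

44.0 μg/mL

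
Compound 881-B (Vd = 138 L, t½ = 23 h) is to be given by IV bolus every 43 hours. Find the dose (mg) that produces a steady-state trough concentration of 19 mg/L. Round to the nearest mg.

6959 mg

τ/t½ = 43/23 ≈ 1.8696, so f = (1/2)^(43/23) ≈ 0.273656.
Cmin,ss = (D/Vd)·f/(1−f), so D = Cmin,ss·Vd·(1−f)/f.
D = 19 × 138 × (1−f)/f ≈ 19 × 138 × 2.65422 ≈ 6959.36 mg.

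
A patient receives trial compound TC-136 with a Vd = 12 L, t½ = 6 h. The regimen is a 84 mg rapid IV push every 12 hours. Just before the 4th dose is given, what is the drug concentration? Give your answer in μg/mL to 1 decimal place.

f = (1/2)^(τ/t½) = (1/2)^(12/6) ≈ 0.2500.
C₀ = D/Vd = 84/12 ≈ 7.000 μg/mL.
Before the 4th dose, 3 doses have been given. Superposition: Cmin = C₀·(f + f² + … + f^3).
≈ 7.000 × (0.2500 + 0.0625 + 0.0156) ≈ 7.000 × 0.3281 ≈ 2.297 μg/mL.

2.3 μg/mL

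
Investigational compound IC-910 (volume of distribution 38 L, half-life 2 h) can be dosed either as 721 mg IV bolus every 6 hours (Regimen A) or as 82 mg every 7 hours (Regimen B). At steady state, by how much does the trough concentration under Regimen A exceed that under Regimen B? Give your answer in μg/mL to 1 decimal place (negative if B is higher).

2.5 μg/mL

Regimen A: f = (1/2)^(6/2) ≈ 0.1250; Cmin,ss = (721/38)·f/(1−f) ≈ 2.711 μg/mL.
Regimen B: f = (1/2)^(7/2) ≈ 0.0884; Cmin,ss = (82/38)·f/(1−f) ≈ 0.209 μg/mL.
Difference ≈ 2.711 − 0.209 ≈ 2.502 μg/mL.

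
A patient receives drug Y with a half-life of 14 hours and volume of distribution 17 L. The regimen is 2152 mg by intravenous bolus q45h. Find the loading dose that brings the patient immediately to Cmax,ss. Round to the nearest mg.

f = (1/2)^(45/14) ≈ 0.107747; accumulation ratio R = 1/(1−f) ≈ 1.12076.
Loading dose to hit Cmax,ss on first dose: D_load = D_maint·R ≈ 2152 × 1.12076 ≈ 2411.88 mg.

2412 mg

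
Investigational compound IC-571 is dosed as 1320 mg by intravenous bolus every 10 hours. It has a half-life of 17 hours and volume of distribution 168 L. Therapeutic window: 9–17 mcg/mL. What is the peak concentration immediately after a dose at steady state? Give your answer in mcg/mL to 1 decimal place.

τ/t½ = 10/17 ≈ 0.58824, so fraction remaining f = (1/2)^(10/17) ≈ 0.6652.
Accumulation ratio R = 1/(1 − f) ≈ 1/0.3348 ≈ 2.9869.
Each bolus raises the concentration by D/Vd = 1320/168 ≈ 7.857 mcg/mL.
Cmax,ss = C₀/(1 − f) ≈ 7.857/0.3348 ≈ 23.468 mcg/mL.
Peak 23.5 mcg/mL vs MTC 17 mcg/mL: exceeds toxic threshold.

23.5 mcg/mL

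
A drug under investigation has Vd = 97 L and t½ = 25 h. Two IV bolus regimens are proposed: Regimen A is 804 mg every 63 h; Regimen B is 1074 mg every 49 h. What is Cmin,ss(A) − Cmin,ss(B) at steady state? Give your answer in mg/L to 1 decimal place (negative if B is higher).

Regimen A: f = (1/2)^(63/25) ≈ 0.1743; Cmin,ss = (804/97)·f/(1−f) ≈ 1.750 mg/L.
Regimen B: f = (1/2)^(49/25) ≈ 0.2570; Cmin,ss = (1074/97)·f/(1−f) ≈ 3.830 mg/L.
Difference ≈ 1.750 − 3.830 ≈ -2.080 mg/L.

-2.1 mg/L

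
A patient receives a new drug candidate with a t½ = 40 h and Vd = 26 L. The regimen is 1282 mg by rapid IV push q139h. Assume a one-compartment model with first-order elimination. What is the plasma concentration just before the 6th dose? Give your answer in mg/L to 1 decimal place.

f = (1/2)^(τ/t½) = (1/2)^(139/40) ≈ 0.0899.
C₀ = D/Vd = 1282/26 ≈ 49.308 mg/L.
Before the 6th dose, 5 doses have been given. Superposition: Cmin = C₀·(f + f² + … + f^5).
≈ 49.308 × (0.0899 + 0.0081 + 0.0007 + 0.0001 + 0.0000) ≈ 49.308 × 0.0988 ≈ 4.872 mg/L.

4.9 mg/L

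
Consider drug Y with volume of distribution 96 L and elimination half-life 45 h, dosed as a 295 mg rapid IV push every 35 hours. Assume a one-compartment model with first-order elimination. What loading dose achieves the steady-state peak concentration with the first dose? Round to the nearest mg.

f = (1/2)^(35/45) ≈ 0.583265; accumulation ratio R = 1/(1−f) ≈ 2.39961.
Loading dose to hit Cmax,ss on first dose: D_load = D_maint·R ≈ 295 × 2.39961 ≈ 707.88 mg.

708 mg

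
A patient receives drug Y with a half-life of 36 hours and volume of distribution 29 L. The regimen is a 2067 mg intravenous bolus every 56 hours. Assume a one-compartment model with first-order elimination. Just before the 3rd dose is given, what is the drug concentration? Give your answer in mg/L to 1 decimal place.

f = (1/2)^(τ/t½) = (1/2)^(56/36) ≈ 0.3402.
C₀ = D/Vd = 2067/29 ≈ 71.276 mg/L.
Before the 3rd dose, 2 doses have been given. Superposition: Cmin = C₀·(f + f²).
≈ 71.276 × (0.3402 + 0.1157) ≈ 71.276 × 0.4559 ≈ 32.495 mg/L.

32.5 mg/L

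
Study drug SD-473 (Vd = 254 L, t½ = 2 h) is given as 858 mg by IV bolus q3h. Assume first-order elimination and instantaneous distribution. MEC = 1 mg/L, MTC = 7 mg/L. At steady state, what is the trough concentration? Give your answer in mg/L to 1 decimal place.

k = ln2/t½ = ln2/2 ≈ 0.346574 h⁻¹; fraction remaining f = e^(−kτ) = e^(−0.346574×3) ≈ 0.3536.
Single-dose peak C₀ = D/Vd = 858/254 ≈ 3.378 mg/L.
Steady-state trough Cmin,ss = C₀·f/(1−f) ≈ 3.378 × 0.3536/0.6464 ≈ 1.848 mg/L.
Trough 1.8 mg/L vs MEC 1 mg/L: adequate.

1.8 mg/L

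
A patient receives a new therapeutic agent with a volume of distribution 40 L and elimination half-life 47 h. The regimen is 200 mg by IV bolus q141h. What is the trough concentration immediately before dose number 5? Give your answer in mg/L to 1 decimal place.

0.7 mg/L

f = (1/2)^(τ/t½) = (1/2)^(141/47) ≈ 0.1250.
C₀ = D/Vd = 200/40 ≈ 5.000 mg/L.
Before the 5th dose, 4 doses have been given. Superposition: Cmin = C₀·(f + f² + … + f^4).
≈ 5.000 × (0.1250 + 0.0156 + 0.0020 + 0.0002) ≈ 5.000 × 0.1428 ≈ 0.714 mg/L.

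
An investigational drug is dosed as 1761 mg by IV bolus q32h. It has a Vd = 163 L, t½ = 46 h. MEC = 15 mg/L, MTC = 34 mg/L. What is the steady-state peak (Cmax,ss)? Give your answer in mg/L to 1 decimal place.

28.2 mg/L

k = ln2/t½ = ln2/46 ≈ 0.015068 h⁻¹; fraction remaining f = e^(−kτ) = e^(−0.015068×32) ≈ 0.6174.
At steady state, accumulation factor R = 1/(1 − e^(−kτ)) ≈ 2.6137.
Each bolus raises the concentration by D/Vd = 1761/163 ≈ 10.804 mg/L.
Steady-state peak Cmax,ss = C₀·R ≈ 10.804 × 2.6137 ≈ 28.238 mg/L.
Peak 28.2 mg/L vs MTC 34 mg/L: below toxic threshold.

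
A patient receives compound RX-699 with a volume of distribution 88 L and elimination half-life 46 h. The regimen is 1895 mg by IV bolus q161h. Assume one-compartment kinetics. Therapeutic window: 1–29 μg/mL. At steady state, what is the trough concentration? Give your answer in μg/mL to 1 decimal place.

k = ln2/t½ = ln2/46 ≈ 0.015068 h⁻¹; fraction remaining f = e^(−kτ) = e^(−0.015068×161) ≈ 0.0884.
Each bolus raises the concentration by D/Vd = 1895/88 ≈ 21.534 μg/mL.
Steady-state trough Cmin,ss = C₀·f/(1−f) ≈ 21.534 × 0.0884/0.9116 ≈ 2.088 μg/mL.
Trough 2.1 μg/mL vs MEC 1 μg/mL: adequate.

2.1 μg/mL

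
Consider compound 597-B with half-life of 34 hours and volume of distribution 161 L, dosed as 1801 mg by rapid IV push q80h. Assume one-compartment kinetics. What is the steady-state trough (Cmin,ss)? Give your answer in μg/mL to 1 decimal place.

2.7 μg/mL

k = ln2/t½ = ln2/34 ≈ 0.020387 h⁻¹; fraction remaining f = e^(−kτ) = e^(−0.020387×80) ≈ 0.1957.
Each bolus raises the concentration by D/Vd = 1801/161 ≈ 11.186 μg/mL.
Steady-state trough Cmin,ss = C₀·f/(1−f) ≈ 11.186 × 0.1957/0.8043 ≈ 2.722 μg/mL.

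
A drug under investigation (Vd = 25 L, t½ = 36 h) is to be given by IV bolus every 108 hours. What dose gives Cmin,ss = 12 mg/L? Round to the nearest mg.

τ/t½ = 108/36 ≈ 3, so f = (1/2)^(108/36) ≈ 0.125000.
Cmin,ss = (D/Vd)·f/(1−f), so D = Cmin,ss·Vd·(1−f)/f.
D = 12 × 25 × (1−f)/f ≈ 12 × 25 × 7.00000 ≈ 2100.00 mg.

2100 mg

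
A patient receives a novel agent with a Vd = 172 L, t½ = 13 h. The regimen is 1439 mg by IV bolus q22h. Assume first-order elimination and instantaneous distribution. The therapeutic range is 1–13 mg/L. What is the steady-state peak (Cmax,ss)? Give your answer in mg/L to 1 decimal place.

k = ln2/t½ = ln2/13 ≈ 0.053319 h⁻¹; fraction remaining f = e^(−kτ) = e^(−0.053319×22) ≈ 0.3094.
At steady state, accumulation factor R = 1/(1 − e^(−kτ)) ≈ 1.4480.
Single-dose peak C₀ = D/Vd = 1439/172 ≈ 8.366 mg/L.
Steady-state peak Cmax,ss = C₀·R ≈ 8.366 × 1.4480 ≈ 12.114 mg/L.
Peak 12.1 mg/L vs MTC 13 mg/L: below toxic threshold.

12.1 mg/L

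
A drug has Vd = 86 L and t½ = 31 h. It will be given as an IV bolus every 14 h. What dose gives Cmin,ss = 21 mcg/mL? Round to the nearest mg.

664 mg

τ/t½ = 14/31 ≈ 0.45161, so f = (1/2)^(14/31) ≈ 0.731225.
Cmin,ss = (D/Vd)·f/(1−f), so D = Cmin,ss·Vd·(1−f)/f.
D = 21 × 86 × (1−f)/f ≈ 21 × 86 × 0.36757 ≈ 663.83 mg.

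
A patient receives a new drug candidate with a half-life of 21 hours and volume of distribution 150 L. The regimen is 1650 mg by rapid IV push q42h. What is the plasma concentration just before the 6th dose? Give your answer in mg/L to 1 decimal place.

f = (1/2)^(τ/t½) = (1/2)^(42/21) ≈ 0.2500.
C₀ = D/Vd = 1650/150 ≈ 11.000 mg/L.
Before the 6th dose, 5 doses have been given. Superposition: Cmin = C₀·(f + f² + … + f^5).
≈ 11.000 × (0.2500 + 0.0625 + 0.0156 + 0.0039 + 0.0010) ≈ 11.000 × 0.3330 ≈ 3.663 mg/L.

3.7 mg/L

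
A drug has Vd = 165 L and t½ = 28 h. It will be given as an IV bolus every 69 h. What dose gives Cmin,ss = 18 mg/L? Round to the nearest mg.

13420 mg

τ/t½ = 69/28 ≈ 2.4643, so f = (1/2)^(69/28) ≈ 0.181207.
Cmin,ss = (D/Vd)·f/(1−f), so D = Cmin,ss·Vd·(1−f)/f.
D = 18 × 165 × (1−f)/f ≈ 18 × 165 × 4.51855 ≈ 13420.09 mg.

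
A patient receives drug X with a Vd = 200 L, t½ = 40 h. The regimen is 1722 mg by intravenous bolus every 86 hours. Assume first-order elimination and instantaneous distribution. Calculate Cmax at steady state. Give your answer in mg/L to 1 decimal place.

Over one 86-h interval, 86/40 ≈ 2.15 half-lives elapse, leaving f ≈ 0.2253 of each dose.
Accumulation ratio R = 1/(1 − f) ≈ 1/0.7747 ≈ 1.2908.
Single-dose peak C₀ = D/Vd = 1722/200 ≈ 8.610 mg/L.
Steady-state peak Cmax,ss = C₀·R ≈ 8.610 × 1.2908 ≈ 11.114 mg/L.

11.1 mg/L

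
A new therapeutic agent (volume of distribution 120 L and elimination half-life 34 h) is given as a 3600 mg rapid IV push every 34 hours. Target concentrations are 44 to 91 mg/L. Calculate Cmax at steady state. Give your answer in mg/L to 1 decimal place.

60.0 mg/L

The dosing interval is 1 half-life, so f = 2^(−1) = 0.5.
At steady state, R = 1/(1 − 0.5) = 2/1.
Single-dose peak C₀ = D/Vd = 3600/120 = 30 mg/L.
Steady-state peak Cmax,ss = C₀·R = 30 × 2/1 ≈ 60.000 mg/L.
Peak 60.0 mg/L vs MTC 91 mg/L: below toxic threshold.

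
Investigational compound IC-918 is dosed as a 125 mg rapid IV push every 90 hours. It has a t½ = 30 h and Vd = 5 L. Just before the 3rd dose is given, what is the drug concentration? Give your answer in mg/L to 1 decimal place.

f = (1/2)^(τ/t½) = (1/2)^(90/30) ≈ 0.1250.
C₀ = D/Vd = 125/5 ≈ 25.000 mg/L.
Before the 3rd dose, 2 doses have been given. Superposition: Cmin = C₀·(f + f²).
≈ 25.000 × (0.1250 + 0.0156) ≈ 25.000 × 0.1406 ≈ 3.515 mg/L.

3.5 mg/L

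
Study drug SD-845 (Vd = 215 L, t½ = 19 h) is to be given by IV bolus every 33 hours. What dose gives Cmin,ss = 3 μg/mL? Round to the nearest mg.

τ/t½ = 33/19 ≈ 1.7368, so f = (1/2)^(33/19) ≈ 0.300026.
Cmin,ss = (D/Vd)·f/(1−f), so D = Cmin,ss·Vd·(1−f)/f.
D = 3 × 215 × (1−f)/f ≈ 3 × 215 × 2.33304 ≈ 1504.81 mg.

1505 mg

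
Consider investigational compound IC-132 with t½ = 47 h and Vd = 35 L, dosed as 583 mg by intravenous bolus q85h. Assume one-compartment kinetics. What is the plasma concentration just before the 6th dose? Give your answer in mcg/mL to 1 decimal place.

6.6 mcg/mL

f = (1/2)^(τ/t½) = (1/2)^(85/47) ≈ 0.2855.
C₀ = D/Vd = 583/35 ≈ 16.657 mcg/mL.
Before the 6th dose, 5 doses have been given. Superposition: Cmin = C₀·(f + f² + … + f^5).
≈ 16.657 × (0.2855 + 0.0815 + 0.0233 + 0.0066 + 0.0019) ≈ 16.657 × 0.3988 ≈ 6.643 mcg/mL.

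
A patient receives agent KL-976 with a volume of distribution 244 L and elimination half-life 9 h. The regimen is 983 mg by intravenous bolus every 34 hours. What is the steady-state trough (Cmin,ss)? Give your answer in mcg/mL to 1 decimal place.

0.3 mcg/mL

τ/t½ = 34/9 ≈ 3.7778, so fraction remaining f = (1/2)^(34/9) ≈ 0.0729.
Accumulation ratio R = 1/(1 − f) ≈ 1/0.9271 ≈ 1.0786.
Single-dose peak C₀ = D/Vd = 983/244 ≈ 4.029 mcg/mL.
Cmax,ss = C₀/(1 − f) ≈ 4.029/0.9271 ≈ 4.346 mcg/mL.
Steady-state trough Cmin,ss = Cmax,ss·f ≈ 4.346 × 0.0729 ≈ 0.317 mcg/mL.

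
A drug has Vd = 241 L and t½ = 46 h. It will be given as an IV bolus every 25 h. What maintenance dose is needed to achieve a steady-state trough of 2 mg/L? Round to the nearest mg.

τ/t½ = 25/46 ≈ 0.54348, so f = (1/2)^(25/46) ≈ 0.686115.
Cmin,ss = (D/Vd)·f/(1−f), so D = Cmin,ss·Vd·(1−f)/f.
D = 2 × 241 × (1−f)/f ≈ 2 × 241 × 0.45748 ≈ 220.51 mg.

221 mg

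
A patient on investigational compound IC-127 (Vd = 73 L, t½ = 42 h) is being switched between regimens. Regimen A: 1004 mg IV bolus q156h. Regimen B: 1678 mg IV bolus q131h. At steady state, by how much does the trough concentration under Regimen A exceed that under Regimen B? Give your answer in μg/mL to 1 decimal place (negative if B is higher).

Regimen A: f = (1/2)^(156/42) ≈ 0.0762; Cmin,ss = (1004/73)·f/(1−f) ≈ 1.134 μg/mL.
Regimen B: f = (1/2)^(131/42) ≈ 0.1151; Cmin,ss = (1678/73)·f/(1−f) ≈ 2.990 μg/mL.
Difference ≈ 1.134 − 2.990 ≈ -1.856 μg/mL.

-1.9 μg/mL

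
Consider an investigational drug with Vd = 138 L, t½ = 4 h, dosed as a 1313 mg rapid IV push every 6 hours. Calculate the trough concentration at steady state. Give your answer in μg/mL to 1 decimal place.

5.2 μg/mL

τ/t½ = 6/4 ≈ 1.5, so fraction remaining f = (1/2)^(6/4) ≈ 0.3536.
At steady state, accumulation factor R = 1/(1 − e^(−kτ)) ≈ 1.5470.
Single-dose peak C₀ = D/Vd = 1313/138 ≈ 9.514 μg/mL.
Steady-state peak Cmax,ss = C₀·R ≈ 9.514 × 1.5470 ≈ 14.718 μg/mL.
Steady-state trough Cmin,ss = Cmax,ss·f ≈ 14.718 × 0.3536 ≈ 5.204 μg/mL.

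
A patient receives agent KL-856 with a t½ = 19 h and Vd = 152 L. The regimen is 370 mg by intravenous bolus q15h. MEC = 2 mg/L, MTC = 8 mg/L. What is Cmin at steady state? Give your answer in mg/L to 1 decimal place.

Over one 15-h interval, 15/19 ≈ 0.78947 half-lives elapse, leaving f ≈ 0.5786 of each dose.
Accumulation ratio R = 1/(1 − f) ≈ 1/0.4214 ≈ 2.3730.
Each bolus raises the concentration by D/Vd = 370/152 ≈ 2.434 mg/L.
Steady-state peak Cmax,ss = C₀·R ≈ 2.434 × 2.3730 ≈ 5.776 mg/L.
Steady-state trough Cmin,ss = Cmax,ss·f ≈ 5.776 × 0.5786 ≈ 3.342 mg/L.
Trough 3.3 mg/L vs MEC 2 mg/L: adequate.

3.3 mg/L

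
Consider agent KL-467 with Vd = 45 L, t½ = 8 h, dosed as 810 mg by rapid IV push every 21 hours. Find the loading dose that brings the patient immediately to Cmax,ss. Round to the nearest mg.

967 mg

f = (1/2)^(21/8) ≈ 0.162105; accumulation ratio R = 1/(1−f) ≈ 1.19347.
Loading dose to hit Cmax,ss on first dose: D_load = D_maint·R ≈ 810 × 1.19347 ≈ 966.71 mg.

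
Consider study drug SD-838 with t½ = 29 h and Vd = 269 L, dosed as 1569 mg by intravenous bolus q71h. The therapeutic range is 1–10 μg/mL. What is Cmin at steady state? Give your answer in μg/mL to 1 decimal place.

1.3 μg/mL

τ/t½ = 71/29 ≈ 2.4483, so fraction remaining f = (1/2)^(71/29) ≈ 0.1832.
Accumulation ratio R = 1/(1 − f) ≈ 1/0.8168 ≈ 1.2243.
Single-dose peak C₀ = D/Vd = 1569/269 ≈ 5.833 μg/mL.
Steady-state peak Cmax,ss = C₀·R ≈ 5.833 × 1.2243 ≈ 7.141 μg/mL.
One interval later, Cmin,ss = Cmax,ss·e^(−kτ) ≈ 7.141 × 0.1832 ≈ 1.308 μg/mL.
Trough 1.3 μg/mL vs MEC 1 μg/mL: adequate.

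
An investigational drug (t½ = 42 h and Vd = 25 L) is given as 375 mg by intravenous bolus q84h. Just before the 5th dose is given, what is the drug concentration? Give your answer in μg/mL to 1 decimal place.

5.0 μg/mL

f = (1/2)^(τ/t½) = (1/2)^(84/42) ≈ 0.2500.
C₀ = D/Vd = 375/25 ≈ 15.000 μg/mL.
Before the 5th dose, 4 doses have been given. Superposition: Cmin = C₀·(f + f² + … + f^4).
≈ 15.000 × (0.2500 + 0.0625 + 0.0156 + 0.0039) ≈ 15.000 × 0.3320 ≈ 4.980 μg/mL.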